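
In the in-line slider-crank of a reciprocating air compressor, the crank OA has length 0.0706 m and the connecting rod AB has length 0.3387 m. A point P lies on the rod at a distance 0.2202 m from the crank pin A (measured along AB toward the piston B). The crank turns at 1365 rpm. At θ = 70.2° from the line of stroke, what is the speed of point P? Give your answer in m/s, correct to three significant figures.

ω = 142.9 rad/s.  Crank-pin speed |V_A| = rω = 10.092 m/s, perpendicular to OA.
Rod angle: sinφ = −(r/L) sinθ ⇒ φ = -11.310°; ω_rod = −rω cosθ/√(L²−r²sin²θ) = -10.293 rad/s.
V_P = V_A + ω_rod × AP, with AP = 0.2202 m along the rod.
Components: V_Px = −rω sinθ − a·ω_rod·sinφ = -9.9396 m/s;  V_Py = rω cosθ + a·ω_rod·cosφ = +1.196 m/s.
|V_P| = √(V_Px² + V_Py²) = 10.011 m/s.

10.0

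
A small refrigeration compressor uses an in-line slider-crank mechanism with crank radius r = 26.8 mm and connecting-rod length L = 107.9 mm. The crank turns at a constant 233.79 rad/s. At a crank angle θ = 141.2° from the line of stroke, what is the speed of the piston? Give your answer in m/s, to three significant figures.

3.16

ω = 233.8 rad/s
For an in-line slider-crank, x = r cosθ + √(L² − r² sin²θ), so v = −rω sinθ·[1 + r cosθ/√(L² − r² sin²θ)].
With r = 0.0268 m, L = 0.1079 m, θ = 141.2°: √(L² − r² sin²θ) = 0.10659 m.
v = −0.0268·233.8·0.62660·[1 + 0.0268·-0.77934/0.10659] = -3.1567 m/s.
|v| = 3.1567 m/s.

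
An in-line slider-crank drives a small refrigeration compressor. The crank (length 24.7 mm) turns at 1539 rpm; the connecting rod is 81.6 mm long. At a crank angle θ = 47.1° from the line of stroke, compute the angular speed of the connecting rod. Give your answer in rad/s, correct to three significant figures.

ω = 161.2 rad/s (converted from 1539 rpm).
The rod makes angle φ with the slider axis where L sinφ = r sinθ; differentiating, L cosφ·φ̇ = r ω cosθ.
L cosφ = √(L² − r² sin²θ) = 0.079569 m.
|ω_rod| = r ω |cosθ| / √(L² − r² sin²θ) = 0.0247·161.2·0.68072/0.079569 = 34.056 rad/s.

34.1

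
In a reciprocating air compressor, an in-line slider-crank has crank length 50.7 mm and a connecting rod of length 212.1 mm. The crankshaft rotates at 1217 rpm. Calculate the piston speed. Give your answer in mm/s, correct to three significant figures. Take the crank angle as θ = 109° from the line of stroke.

ω = 2π·1217/60 = 127.4 rad/s
For an in-line slider-crank, x = r cosθ + √(L² − r² sin²θ), so v = −rω sinθ·[1 + r cosθ/√(L² − r² sin²θ)].
With r = 0.0507 m, L = 0.2121 m, θ = 109°: √(L² − r² sin²θ) = 0.20661 m.
v = −0.0507·127.4·0.94552·[1 + 0.0507·-0.32557/0.20661] = -5.6213 m/s.
|v| = 5.6213 m/s = 5621.3 mm/s.

5620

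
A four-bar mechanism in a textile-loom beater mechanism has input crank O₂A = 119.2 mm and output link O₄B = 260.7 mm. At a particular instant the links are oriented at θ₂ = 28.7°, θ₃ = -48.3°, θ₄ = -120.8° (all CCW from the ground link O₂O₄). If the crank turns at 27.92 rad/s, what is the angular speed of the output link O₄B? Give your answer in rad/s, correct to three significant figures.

ω₂ = 27.92 rad/s
Differentiating the loop-closure r₂e^{iθ₂}+r₃e^{iθ₃}=r₁+r₄e^{iθ₄} gives r₂ω₂e^{iθ₂}+r₃ω₃e^{iθ₃}=r₄ω₄e^{iθ₄}.
Eliminating the other unknown: ω₄ = r₂ω₂ sin(θ₂−θ₃) / [r₄ sin(θ₄−θ₃)].
Numerator sine = +0.97437; denominator sine = -0.95372.
Result = 0.1192·27.92·(+0.97437) / (0.2607·(-0.95372)) = -13.042 rad/s; magnitude 13.042 rad/s.

13.0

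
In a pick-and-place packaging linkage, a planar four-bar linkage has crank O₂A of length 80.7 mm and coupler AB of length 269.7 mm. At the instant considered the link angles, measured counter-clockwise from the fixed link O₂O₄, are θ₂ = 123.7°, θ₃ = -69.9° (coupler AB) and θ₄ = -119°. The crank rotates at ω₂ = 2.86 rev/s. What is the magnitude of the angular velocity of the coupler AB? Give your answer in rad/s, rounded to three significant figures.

6.32

ω₂ = 17.97 rad/s (from 2.86 rev/s).
Differentiating the loop-closure r₂e^{iθ₂}+r₃e^{iθ₃}=r₁+r₄e^{iθ₄} gives r₂ω₂e^{iθ₂}+r₃ω₃e^{iθ₃}=r₄ω₄e^{iθ₄}.
Eliminating the other unknown: ω₃ = r₂ω₂ sin(θ₄−θ₂) / [r₃ sin(θ₃−θ₄)].
Numerator sine = +0.88862; denominator sine = +0.75585.
Result = 0.0807·17.97·(+0.88862) / (0.2697·(+0.75585)) = +6.3214 rad/s; magnitude 6.3214 rad/s.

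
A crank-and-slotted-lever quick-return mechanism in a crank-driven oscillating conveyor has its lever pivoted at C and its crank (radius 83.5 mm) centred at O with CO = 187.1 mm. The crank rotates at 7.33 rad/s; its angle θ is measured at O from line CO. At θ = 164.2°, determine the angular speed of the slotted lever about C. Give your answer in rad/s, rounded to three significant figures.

4.96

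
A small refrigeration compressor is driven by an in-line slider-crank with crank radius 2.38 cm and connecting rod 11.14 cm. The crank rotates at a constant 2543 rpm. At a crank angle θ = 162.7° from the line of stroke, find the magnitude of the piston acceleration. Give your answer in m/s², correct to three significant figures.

1310

ω = 2π·2543/60 = 266.3 rad/s
x(θ) = r cosθ + √(L² − r² sin²θ); with ω constant, a = ω²·d²x/dθ².
d²x/dθ² = −r cosθ − r²(cos2θ)/√u − r⁴ sin²2θ/(4u^{3/2}),  u = L² − r² sin²θ = 0.0123599 m².
Substituting r = 0.0238 m, L = 0.1114 m, θ = 162.7°: d²x/dθ² = +0.018511 m.
a = ω²·d²x/dθ² = (266.3)²·(+0.018511) = +1312.7 m/s²;  |a| = 1312.7 m/s².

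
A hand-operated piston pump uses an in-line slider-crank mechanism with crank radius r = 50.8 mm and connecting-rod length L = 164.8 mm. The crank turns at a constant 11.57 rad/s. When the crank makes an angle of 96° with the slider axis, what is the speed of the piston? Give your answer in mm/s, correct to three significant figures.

ω = 11.57 rad/s
For an in-line slider-crank, x = r cosθ + √(L² − r² sin²θ), so v = −rω sinθ·[1 + r cosθ/√(L² − r² sin²θ)].
With r = 0.0508 m, L = 0.1648 m, θ = 96°: √(L² − r² sin²θ) = 0.15686 m.
v = −0.0508·11.57·0.99452·[1 + 0.0508·-0.10453/0.15686] = -0.56475 m/s.
|v| = 0.56475 m/s = 564.75 mm/s.

565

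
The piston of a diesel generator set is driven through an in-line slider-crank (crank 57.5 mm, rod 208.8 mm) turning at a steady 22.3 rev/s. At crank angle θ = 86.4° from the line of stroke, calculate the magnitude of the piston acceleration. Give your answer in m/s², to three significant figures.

250

ω = 2π·22.3 = 140.1 rad/s
x(θ) = r cosθ + √(L² − r² sin²θ); with ω constant, a = ω²·d²x/dθ².
d²x/dθ² = −r cosθ − r²(cos2θ)/√u − r⁴ sin²2θ/(4u^{3/2}),  u = L² − r² sin²θ = 0.0403042 m².
Substituting r = 0.0575 m, L = 0.2088 m, θ = 86.4°: d²x/dθ² = +0.012723 m.
a = ω²·d²x/dθ² = (140.1)²·(+0.012723) = +249.78 m/s²;  |a| = 249.78 m/s².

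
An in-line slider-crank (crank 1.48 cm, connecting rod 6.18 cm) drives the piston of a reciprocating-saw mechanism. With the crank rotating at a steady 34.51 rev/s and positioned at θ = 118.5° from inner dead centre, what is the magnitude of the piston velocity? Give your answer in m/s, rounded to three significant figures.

2.49

ω = 2π·34.5 = 216.8 rad/s
For an in-line slider-crank, x = r cosθ + √(L² − r² sin²θ), so v = −rω sinθ·[1 + r cosθ/√(L² − r² sin²θ)].
With r = 0.0148 m, L = 0.0618 m, θ = 118.5°: √(L² − r² sin²θ) = 0.060416 m.
v = −0.0148·216.8·0.87882·[1 + 0.0148·-0.47716/0.060416] = -2.4906 m/s.
|v| = 2.4906 m/s.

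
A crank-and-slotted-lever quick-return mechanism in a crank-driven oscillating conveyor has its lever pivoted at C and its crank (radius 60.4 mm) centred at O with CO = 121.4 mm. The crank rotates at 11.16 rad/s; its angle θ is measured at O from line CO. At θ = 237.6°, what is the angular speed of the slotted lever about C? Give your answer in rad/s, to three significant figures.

0.298

ω = 11.16 rad/s
Crank pin A relative to C: A = (d + r cosθ, r sinθ); lever angle φ = atan2(r sinθ, d + r cosθ).
Differentiating tanφ: φ̇ = rω(d cosθ + r)/(d² + r² + 2dr cosθ).
d² + r² + 2dr cosθ = |CA|² = 0.0105282 m²;  d cosθ + r = -0.0046494 m.
|ω_lever| = |0.0604·11.16·-0.0046494| / 0.0105282 = 0.29768 rad/s.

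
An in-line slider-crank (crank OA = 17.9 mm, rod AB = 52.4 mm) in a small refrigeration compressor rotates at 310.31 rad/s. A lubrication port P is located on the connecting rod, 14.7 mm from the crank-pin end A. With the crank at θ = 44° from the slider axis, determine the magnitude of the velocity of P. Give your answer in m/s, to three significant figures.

ω = 310.3 rad/s.  Crank-pin speed |V_A| = rω = 5.5545 m/s, perpendicular to OA.
Rod angle: sinφ = −(r/L) sinθ ⇒ φ = -13.727°; ω_rod = −rω cosθ/√(L²−r²sin²θ) = -78.494 rad/s.
V_P = V_A + ω_rod × AP, with AP = 0.0147 m along the rod.
Components: V_Px = −rω sinθ − a·ω_rod·sinφ = -4.1323 m/s;  V_Py = rω cosθ + a·ω_rod·cosφ = +2.8747 m/s.
|V_P| = √(V_Px² + V_Py²) = 5.0339 m/s.

5.03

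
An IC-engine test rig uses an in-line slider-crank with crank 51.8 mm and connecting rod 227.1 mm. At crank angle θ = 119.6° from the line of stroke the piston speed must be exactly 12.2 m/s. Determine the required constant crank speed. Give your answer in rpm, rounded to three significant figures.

2920

For an in-line slider-crank, |v_piston| = rω|sinθ|·[1 + r cosθ/√(L² − r² sin²θ)].
With r = 0.0518 m, L = 0.2271 m, θ = 119.6°: the bracketed kinematic factor |dx/dθ| = 0.039863 m.
ω = v/|dx/dθ| = 12.2/0.039863 = 306.05 rad/s.
N = 60ω/(2π) = 2922.6 rpm.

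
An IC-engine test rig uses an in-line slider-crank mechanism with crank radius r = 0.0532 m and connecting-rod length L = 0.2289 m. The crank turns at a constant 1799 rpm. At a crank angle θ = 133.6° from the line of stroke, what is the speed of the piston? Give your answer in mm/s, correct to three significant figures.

ω = 2π·1799/60 = 188.4 rad/s
For an in-line slider-crank, x = r cosθ + √(L² − r² sin²θ), so v = −rω sinθ·[1 + r cosθ/√(L² − r² sin²θ)].
With r = 0.0532 m, L = 0.2289 m, θ = 133.6°: √(L² − r² sin²θ) = 0.22563 m.
v = −0.0532·188.4·0.72417·[1 + 0.0532·-0.68962/0.22563] = -6.0778 m/s.
|v| = 6.0778 m/s = 6077.8 mm/s.

6080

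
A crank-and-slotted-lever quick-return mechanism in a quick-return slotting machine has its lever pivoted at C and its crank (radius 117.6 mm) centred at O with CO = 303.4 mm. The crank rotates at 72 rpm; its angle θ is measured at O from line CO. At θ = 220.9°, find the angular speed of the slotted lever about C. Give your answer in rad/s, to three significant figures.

1.91

ω = 7.54 rad/s (from 72 rpm).
Crank pin A relative to C: A = (d + r cosθ, r sinθ); lever angle φ = atan2(r sinθ, d + r cosθ).
Differentiating tanφ: φ̇ = rω(d cosθ + r)/(d² + r² + 2dr cosθ).
d² + r² + 2dr cosθ = |CA|² = 0.0519439 m²;  d cosθ + r = -0.11173 m.
|ω_lever| = |0.1176·7.54·-0.11173| / 0.0519439 = 1.9072 rad/s.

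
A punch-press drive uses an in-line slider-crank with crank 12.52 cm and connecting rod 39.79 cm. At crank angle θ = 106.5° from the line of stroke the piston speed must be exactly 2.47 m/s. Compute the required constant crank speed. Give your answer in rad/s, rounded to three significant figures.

22.7

For an in-line slider-crank, |v_piston| = rω|sinθ|·[1 + r cosθ/√(L² − r² sin²θ)].
With r = 0.1252 m, L = 0.3979 m, θ = 106.5°: the bracketed kinematic factor |dx/dθ| = 0.10879 m.
ω = v/|dx/dθ| = 2.47/0.10879 = 22.704 rad/s.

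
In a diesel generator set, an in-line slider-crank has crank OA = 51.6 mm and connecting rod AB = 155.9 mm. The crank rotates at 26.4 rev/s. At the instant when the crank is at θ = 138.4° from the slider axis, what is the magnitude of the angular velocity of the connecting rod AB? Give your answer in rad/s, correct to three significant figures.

42.1

ω = 165.9 rad/s (converted from 26.4 rev/s).
The rod makes angle φ with the slider axis where L sinφ = r sinθ; differentiating, L cosφ·φ̇ = r ω cosθ.
L cosφ = √(L² − r² sin²θ) = 0.15209 m.
|ω_rod| = r ω |cosθ| / √(L² − r² sin²θ) = 0.0516·165.9·0.74780/0.15209 = 42.084 rad/s.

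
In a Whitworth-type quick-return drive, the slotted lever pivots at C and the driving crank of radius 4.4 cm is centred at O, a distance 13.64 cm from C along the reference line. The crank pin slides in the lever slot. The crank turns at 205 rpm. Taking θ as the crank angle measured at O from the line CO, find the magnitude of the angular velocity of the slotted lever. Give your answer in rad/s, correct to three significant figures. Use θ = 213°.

6.35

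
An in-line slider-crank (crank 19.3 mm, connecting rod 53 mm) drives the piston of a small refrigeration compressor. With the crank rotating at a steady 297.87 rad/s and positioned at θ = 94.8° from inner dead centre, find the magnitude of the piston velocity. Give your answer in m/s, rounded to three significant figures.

ω = 297.9 rad/s
For an in-line slider-crank, x = r cosθ + √(L² − r² sin²θ), so v = −rω sinθ·[1 + r cosθ/√(L² − r² sin²θ)].
With r = 0.0193 m, L = 0.053 m, θ = 94.8°: √(L² − r² sin²θ) = 0.049387 m.
v = −0.0193·297.9·0.99649·[1 + 0.0193·-0.08368/0.049387] = -5.5414 m/s.
|v| = 5.5414 m/s.

5.54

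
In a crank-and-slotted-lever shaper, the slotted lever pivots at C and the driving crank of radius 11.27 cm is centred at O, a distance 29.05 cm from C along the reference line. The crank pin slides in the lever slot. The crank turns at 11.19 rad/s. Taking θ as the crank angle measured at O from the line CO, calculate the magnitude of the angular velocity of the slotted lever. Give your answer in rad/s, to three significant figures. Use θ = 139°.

2.82

ω = 11.19 rad/s
Crank pin A relative to C: A = (d + r cosθ, r sinθ); lever angle φ = atan2(r sinθ, d + r cosθ).
Differentiating tanφ: φ̇ = rω(d cosθ + r)/(d² + r² + 2dr cosθ).
d² + r² + 2dr cosθ = |CA|² = 0.0476741 m²;  d cosθ + r = -0.10654 m.
|ω_lever| = |0.1127·11.19·-0.10654| / 0.0476741 = 2.8184 rad/s.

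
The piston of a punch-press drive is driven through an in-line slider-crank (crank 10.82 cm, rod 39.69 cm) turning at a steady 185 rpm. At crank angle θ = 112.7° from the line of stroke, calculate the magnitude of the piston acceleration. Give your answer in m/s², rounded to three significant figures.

ω = 2π·185/60 = 19.37 rad/s
x(θ) = r cosθ + √(L² − r² sin²θ); with ω constant, a = ω²·d²x/dθ².
d²x/dθ² = −r cosθ − r²(cos2θ)/√u − r⁴ sin²2θ/(4u^{3/2}),  u = L² − r² sin²θ = 0.147566 m².
Substituting r = 0.1082 m, L = 0.3969 m, θ = 112.7°: d²x/dθ² = +0.062848 m.
a = ω²·d²x/dθ² = (19.37)²·(+0.062848) = +23.588 m/s²;  |a| = 23.588 m/s².

23.6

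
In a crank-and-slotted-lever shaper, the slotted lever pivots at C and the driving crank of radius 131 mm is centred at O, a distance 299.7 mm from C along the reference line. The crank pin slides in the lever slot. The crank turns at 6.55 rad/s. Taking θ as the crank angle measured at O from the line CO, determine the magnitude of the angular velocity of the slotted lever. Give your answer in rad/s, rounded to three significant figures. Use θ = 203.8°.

ω = 6.55 rad/s
Crank pin A relative to C: A = (d + r cosθ, r sinθ); lever angle φ = atan2(r sinθ, d + r cosθ).
Differentiating tanφ: φ̇ = rω(d cosθ + r)/(d² + r² + 2dr cosθ).
d² + r² + 2dr cosθ = |CA|² = 0.0351372 m²;  d cosθ + r = -0.14321 m.
|ω_lever| = |0.131·6.55·-0.14321| / 0.0351372 = 3.4973 rad/s.

3.50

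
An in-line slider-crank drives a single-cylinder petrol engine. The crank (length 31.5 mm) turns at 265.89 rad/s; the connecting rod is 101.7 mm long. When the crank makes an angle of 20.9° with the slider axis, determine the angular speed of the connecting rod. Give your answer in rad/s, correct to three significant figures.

77.4

ω = 265.9 rad/s
The rod makes angle φ with the slider axis where L sinφ = r sinθ; differentiating, L cosφ·φ̇ = r ω cosθ.
L cosφ = √(L² − r² sin²θ) = 0.10108 m.
|ω_rod| = r ω |cosθ| / √(L² − r² sin²θ) = 0.0315·265.9·0.93420/0.10108 = 77.411 rad/s.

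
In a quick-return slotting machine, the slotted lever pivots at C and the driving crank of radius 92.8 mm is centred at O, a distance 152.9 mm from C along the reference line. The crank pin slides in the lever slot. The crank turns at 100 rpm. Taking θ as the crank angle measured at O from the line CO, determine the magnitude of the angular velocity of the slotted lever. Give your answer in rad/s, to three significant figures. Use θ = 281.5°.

3.18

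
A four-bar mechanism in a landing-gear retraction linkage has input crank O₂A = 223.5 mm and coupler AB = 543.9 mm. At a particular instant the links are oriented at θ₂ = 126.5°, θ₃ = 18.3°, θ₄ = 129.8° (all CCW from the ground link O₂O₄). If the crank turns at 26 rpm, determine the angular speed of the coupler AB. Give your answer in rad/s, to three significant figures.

0.0692

ω₂ = 2.723 rad/s (from 26 rpm).
Differentiating the loop-closure r₂e^{iθ₂}+r₃e^{iθ₃}=r₁+r₄e^{iθ₄} gives r₂ω₂e^{iθ₂}+r₃ω₃e^{iθ₃}=r₄ω₄e^{iθ₄}.
Eliminating the other unknown: ω₃ = r₂ω₂ sin(θ₄−θ₂) / [r₃ sin(θ₃−θ₄)].
Numerator sine = +0.05756; denominator sine = -0.93042.
Result = 0.2235·2.723·(+0.05756) / (0.5439·(-0.93042)) = -0.06922 rad/s; magnitude 0.06922 rad/s.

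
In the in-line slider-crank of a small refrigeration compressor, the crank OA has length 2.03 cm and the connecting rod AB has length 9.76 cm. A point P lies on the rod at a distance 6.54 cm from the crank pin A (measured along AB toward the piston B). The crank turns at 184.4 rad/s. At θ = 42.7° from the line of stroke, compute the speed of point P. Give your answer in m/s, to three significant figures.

2.94

ω = 184.4 rad/s.  Crank-pin speed |V_A| = rω = 3.7433 m/s, perpendicular to OA.
Rod angle: sinφ = −(r/L) sinθ ⇒ φ = -8.109°; ω_rod = −rω cosθ/√(L²−r²sin²θ) = -28.471 rad/s.
V_P = V_A + ω_rod × AP, with AP = 0.0654 m along the rod.
Components: V_Px = −rω sinθ − a·ω_rod·sinφ = -2.8012 m/s;  V_Py = rω cosθ + a·ω_rod·cosφ = +0.90761 m/s.
|V_P| = √(V_Px² + V_Py²) = 2.9446 m/s.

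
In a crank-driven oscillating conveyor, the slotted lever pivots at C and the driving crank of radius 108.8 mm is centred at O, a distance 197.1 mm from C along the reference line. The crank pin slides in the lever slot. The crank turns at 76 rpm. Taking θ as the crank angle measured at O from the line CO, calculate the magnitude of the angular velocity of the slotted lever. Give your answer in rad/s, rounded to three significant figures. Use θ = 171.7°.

9.06

ω = 7.959 rad/s (from 76 rpm).
Crank pin A relative to C: A = (d + r cosθ, r sinθ); lever angle φ = atan2(r sinθ, d + r cosθ).
Differentiating tanφ: φ̇ = rω(d cosθ + r)/(d² + r² + 2dr cosθ).
d² + r² + 2dr cosθ = |CA|² = 0.00824612 m²;  d cosθ + r = -0.086236 m.
|ω_lever| = |0.1088·7.959·-0.086236| / 0.00824612 = 9.0554 rad/s.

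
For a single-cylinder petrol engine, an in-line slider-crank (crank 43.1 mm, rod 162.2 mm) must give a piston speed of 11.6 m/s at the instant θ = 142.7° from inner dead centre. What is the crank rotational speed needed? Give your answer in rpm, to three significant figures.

For an in-line slider-crank, |v_piston| = rω|sinθ|·[1 + r cosθ/√(L² − r² sin²θ)].
With r = 0.0431 m, L = 0.1622 m, θ = 142.7°: the bracketed kinematic factor |dx/dθ| = 0.020524 m.
ω = v/|dx/dθ| = 11.6/0.020524 = 565.18 rad/s.
N = 60ω/(2π) = 5397.1 rpm.

5400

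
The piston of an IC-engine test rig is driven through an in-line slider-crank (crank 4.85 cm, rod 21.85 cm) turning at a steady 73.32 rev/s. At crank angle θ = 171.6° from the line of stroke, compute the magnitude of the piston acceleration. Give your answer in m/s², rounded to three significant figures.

7990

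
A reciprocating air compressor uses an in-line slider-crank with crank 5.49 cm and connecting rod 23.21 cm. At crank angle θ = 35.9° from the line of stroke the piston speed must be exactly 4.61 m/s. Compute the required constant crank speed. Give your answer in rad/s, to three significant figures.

120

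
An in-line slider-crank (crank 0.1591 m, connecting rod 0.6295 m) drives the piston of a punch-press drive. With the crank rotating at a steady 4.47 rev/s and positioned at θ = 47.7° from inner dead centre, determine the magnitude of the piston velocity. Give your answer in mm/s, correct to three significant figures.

3880

ω = 2π·4.47 = 28.09 rad/s
For an in-line slider-crank, x = r cosθ + √(L² − r² sin²θ), so v = −rω sinθ·[1 + r cosθ/√(L² − r² sin²θ)].
With r = 0.1591 m, L = 0.6295 m, θ = 47.7°: √(L² − r² sin²θ) = 0.6184 m.
v = −0.1591·28.09·0.73963·[1 + 0.1591·0.67301/0.6184] = -3.8773 m/s.
|v| = 3.8773 m/s = 3877.3 mm/s.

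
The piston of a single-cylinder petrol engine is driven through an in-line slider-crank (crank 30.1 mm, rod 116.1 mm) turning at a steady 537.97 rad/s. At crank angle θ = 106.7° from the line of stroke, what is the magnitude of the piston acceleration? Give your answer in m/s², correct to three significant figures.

4440

ω = 538 rad/s
x(θ) = r cosθ + √(L² − r² sin²θ); with ω constant, a = ω²·d²x/dθ².
d²x/dθ² = −r cosθ − r²(cos2θ)/√u − r⁴ sin²2θ/(4u^{3/2}),  u = L² − r² sin²θ = 0.012648 m².
Substituting r = 0.0301 m, L = 0.1161 m, θ = 106.7°: d²x/dθ² = +0.015331 m.
a = ω²·d²x/dθ² = (538)²·(+0.015331) = +4437.1 m/s²;  |a| = 4437.1 m/s².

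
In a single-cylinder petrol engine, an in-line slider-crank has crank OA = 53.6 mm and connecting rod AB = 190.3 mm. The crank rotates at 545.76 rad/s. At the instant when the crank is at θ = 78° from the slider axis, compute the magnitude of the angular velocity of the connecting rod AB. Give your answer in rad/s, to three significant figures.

ω = 545.8 rad/s
The rod makes angle φ with the slider axis where L sinφ = r sinθ; differentiating, L cosφ·φ̇ = r ω cosθ.
L cosφ = √(L² − r² sin²θ) = 0.18294 m.
|ω_rod| = r ω |cosθ| / √(L² − r² sin²θ) = 0.0536·545.8·0.20791/0.18294 = 33.247 rad/s.

33.2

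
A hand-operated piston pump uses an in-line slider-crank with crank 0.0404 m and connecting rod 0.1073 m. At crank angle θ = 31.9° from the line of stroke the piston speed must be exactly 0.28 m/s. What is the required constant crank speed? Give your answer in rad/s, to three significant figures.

For an in-line slider-crank, |v_piston| = rω|sinθ|·[1 + r cosθ/√(L² − r² sin²θ)].
With r = 0.0404 m, L = 0.1073 m, θ = 31.9°: the bracketed kinematic factor |dx/dθ| = 0.028312 m.
ω = v/|dx/dθ| = 0.28/0.028312 = 9.8897 rad/s.

9.89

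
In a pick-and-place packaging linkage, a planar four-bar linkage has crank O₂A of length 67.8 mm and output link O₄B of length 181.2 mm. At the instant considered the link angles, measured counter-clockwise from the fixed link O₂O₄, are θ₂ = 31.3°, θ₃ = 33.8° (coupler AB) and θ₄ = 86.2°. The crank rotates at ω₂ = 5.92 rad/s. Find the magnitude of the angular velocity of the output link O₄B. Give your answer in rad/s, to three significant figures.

0.122

ω₂ = 5.92 rad/s
Differentiating the loop-closure r₂e^{iθ₂}+r₃e^{iθ₃}=r₁+r₄e^{iθ₄} gives r₂ω₂e^{iθ₂}+r₃ω₃e^{iθ₃}=r₄ω₄e^{iθ₄}.
Eliminating the other unknown: ω₄ = r₂ω₂ sin(θ₂−θ₃) / [r₄ sin(θ₄−θ₃)].
Numerator sine = -0.04362; denominator sine = +0.79229.
Result = 0.0678·5.92·(-0.04362) / (0.1812·(+0.79229)) = -0.12195 rad/s; magnitude 0.12195 rad/s.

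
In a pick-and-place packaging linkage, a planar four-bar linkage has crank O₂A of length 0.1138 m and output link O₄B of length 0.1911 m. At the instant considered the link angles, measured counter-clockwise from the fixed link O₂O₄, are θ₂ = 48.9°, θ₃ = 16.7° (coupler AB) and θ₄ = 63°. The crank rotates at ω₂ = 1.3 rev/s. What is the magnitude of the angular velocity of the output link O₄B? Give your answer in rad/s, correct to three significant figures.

ω₂ = 8.168 rad/s (from 1.3 rev/s).
Differentiating the loop-closure r₂e^{iθ₂}+r₃e^{iθ₃}=r₁+r₄e^{iθ₄} gives r₂ω₂e^{iθ₂}+r₃ω₃e^{iθ₃}=r₄ω₄e^{iθ₄}.
Eliminating the other unknown: ω₄ = r₂ω₂ sin(θ₂−θ₃) / [r₄ sin(θ₄−θ₃)].
Numerator sine = +0.53288; denominator sine = +0.72297.
Result = 0.1138·8.168·(+0.53288) / (0.1911·(+0.72297)) = +3.5852 rad/s; magnitude 3.5852 rad/s.

3.59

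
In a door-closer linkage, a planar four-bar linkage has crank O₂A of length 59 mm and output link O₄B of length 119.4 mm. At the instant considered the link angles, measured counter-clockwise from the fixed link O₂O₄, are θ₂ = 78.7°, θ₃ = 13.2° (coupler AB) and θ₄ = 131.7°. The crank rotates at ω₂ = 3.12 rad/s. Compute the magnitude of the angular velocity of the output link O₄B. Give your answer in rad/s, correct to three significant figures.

1.60

ω₂ = 3.12 rad/s
Differentiating the loop-closure r₂e^{iθ₂}+r₃e^{iθ₃}=r₁+r₄e^{iθ₄} gives r₂ω₂e^{iθ₂}+r₃ω₃e^{iθ₃}=r₄ω₄e^{iθ₄}.
Eliminating the other unknown: ω₄ = r₂ω₂ sin(θ₂−θ₃) / [r₄ sin(θ₄−θ₃)].
Numerator sine = +0.90996; denominator sine = +0.87882.
Result = 0.059·3.12·(+0.90996) / (0.1194·(+0.87882)) = +1.5963 rad/s; magnitude 1.5963 rad/s.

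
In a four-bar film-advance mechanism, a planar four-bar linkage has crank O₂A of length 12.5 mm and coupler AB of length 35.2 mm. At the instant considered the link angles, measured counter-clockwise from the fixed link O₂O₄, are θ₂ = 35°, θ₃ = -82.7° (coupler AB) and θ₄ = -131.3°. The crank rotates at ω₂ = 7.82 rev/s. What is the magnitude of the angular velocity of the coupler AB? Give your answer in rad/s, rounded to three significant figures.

5.51

ω₂ = 49.13 rad/s (from 7.82 rev/s).
Differentiating the loop-closure r₂e^{iθ₂}+r₃e^{iθ₃}=r₁+r₄e^{iθ₄} gives r₂ω₂e^{iθ₂}+r₃ω₃e^{iθ₃}=r₄ω₄e^{iθ₄}.
Eliminating the other unknown: ω₃ = r₂ω₂ sin(θ₄−θ₂) / [r₃ sin(θ₃−θ₄)].
Numerator sine = -0.23684; denominator sine = +0.75011.
Result = 0.0125·49.13·(-0.23684) / (0.0352·(+0.75011)) = -5.5091 rad/s; magnitude 5.5091 rad/s.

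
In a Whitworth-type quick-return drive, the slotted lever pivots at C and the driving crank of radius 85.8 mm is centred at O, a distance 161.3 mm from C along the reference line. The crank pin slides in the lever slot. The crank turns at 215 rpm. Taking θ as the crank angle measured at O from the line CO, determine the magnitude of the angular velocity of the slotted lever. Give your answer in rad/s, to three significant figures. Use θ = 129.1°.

1.93

ω = 22.51 rad/s (from 215 rpm).
Crank pin A relative to C: A = (d + r cosθ, r sinθ); lever angle φ = atan2(r sinθ, d + r cosθ).
Differentiating tanφ: φ̇ = rω(d cosθ + r)/(d² + r² + 2dr cosθ).
d² + r² + 2dr cosθ = |CA|² = 0.0159228 m²;  d cosθ + r = -0.015928 m.
|ω_lever| = |0.0858·22.51·-0.015928| / 0.0159228 = 1.9324 rad/s.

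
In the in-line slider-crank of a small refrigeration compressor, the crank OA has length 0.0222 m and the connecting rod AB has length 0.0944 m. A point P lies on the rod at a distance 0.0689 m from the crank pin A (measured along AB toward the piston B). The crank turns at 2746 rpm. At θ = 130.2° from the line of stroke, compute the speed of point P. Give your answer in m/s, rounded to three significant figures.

ω = 287.6 rad/s.  Crank-pin speed |V_A| = rω = 6.3838 m/s, perpendicular to OA.
Rod angle: sinφ = −(r/L) sinθ ⇒ φ = -10.348°; ω_rod = −rω cosθ/√(L²−r²sin²θ) = +44.371 rad/s.
V_P = V_A + ω_rod × AP, with AP = 0.0689 m along the rod.
Components: V_Px = −rω sinθ − a·ω_rod·sinφ = -4.3268 m/s;  V_Py = rω cosθ + a·ω_rod·cosφ = -1.1131 m/s.
|V_P| = √(V_Px² + V_Py²) = 4.4677 m/s.

4.47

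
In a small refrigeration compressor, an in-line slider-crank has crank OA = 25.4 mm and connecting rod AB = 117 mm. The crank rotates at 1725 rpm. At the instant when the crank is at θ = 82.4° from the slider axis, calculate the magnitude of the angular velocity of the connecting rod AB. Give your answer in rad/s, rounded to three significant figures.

5.31

ω = 180.6 rad/s (converted from 1725 rpm).
The rod makes angle φ with the slider axis where L sinφ = r sinθ; differentiating, L cosφ·φ̇ = r ω cosθ.
L cosφ = √(L² − r² sin²θ) = 0.11426 m.
|ω_rod| = r ω |cosθ| / √(L² − r² sin²θ) = 0.0254·180.6·0.13226/0.11426 = 5.311 rad/s.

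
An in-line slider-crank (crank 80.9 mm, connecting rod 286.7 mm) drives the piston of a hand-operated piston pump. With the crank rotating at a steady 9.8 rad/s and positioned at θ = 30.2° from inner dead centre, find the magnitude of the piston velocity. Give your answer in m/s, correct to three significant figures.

ω = 9.8 rad/s
For an in-line slider-crank, x = r cosθ + √(L² − r² sin²θ), so v = −rω sinθ·[1 + r cosθ/√(L² − r² sin²θ)].
With r = 0.0809 m, L = 0.2867 m, θ = 30.2°: √(L² − r² sin²θ) = 0.2838 m.
v = −0.0809·9.8·0.50302·[1 + 0.0809·0.86427/0.2838] = -0.49706 m/s.
|v| = 0.49706 m/s.

0.497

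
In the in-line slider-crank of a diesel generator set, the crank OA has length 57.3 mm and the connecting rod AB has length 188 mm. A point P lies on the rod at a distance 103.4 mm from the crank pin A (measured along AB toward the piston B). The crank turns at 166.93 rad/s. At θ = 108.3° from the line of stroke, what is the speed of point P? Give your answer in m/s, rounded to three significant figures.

ω = 166.9 rad/s.  Crank-pin speed |V_A| = rω = 9.5651 m/s, perpendicular to OA.
Rod angle: sinφ = −(r/L) sinθ ⇒ φ = -16.820°; ω_rod = −rω cosθ/√(L²−r²sin²θ) = +16.689 rad/s.
V_P = V_A + ω_rod × AP, with AP = 0.1034 m along the rod.
Components: V_Px = −rω sinθ − a·ω_rod·sinφ = -8.582 m/s;  V_Py = rω cosθ + a·ω_rod·cosφ = -1.3515 m/s.
|V_P| = √(V_Px² + V_Py²) = 8.6877 m/s.

8.69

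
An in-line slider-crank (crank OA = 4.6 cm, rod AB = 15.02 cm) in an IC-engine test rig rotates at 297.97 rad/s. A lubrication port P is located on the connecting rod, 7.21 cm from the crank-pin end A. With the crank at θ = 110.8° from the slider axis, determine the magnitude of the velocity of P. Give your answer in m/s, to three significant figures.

ω = 298 rad/s.  Crank-pin speed |V_A| = rω = 13.707 m/s, perpendicular to OA.
Rod angle: sinφ = −(r/L) sinθ ⇒ φ = -16.636°; ω_rod = −rω cosθ/√(L²−r²sin²θ) = +33.821 rad/s.
V_P = V_A + ω_rod × AP, with AP = 0.0721 m along the rod.
Components: V_Px = −rω sinθ − a·ω_rod·sinφ = -12.115 m/s;  V_Py = rω cosθ + a·ω_rod·cosφ = -2.5309 m/s.
|V_P| = √(V_Px² + V_Py²) = 12.377 m/s.

12.4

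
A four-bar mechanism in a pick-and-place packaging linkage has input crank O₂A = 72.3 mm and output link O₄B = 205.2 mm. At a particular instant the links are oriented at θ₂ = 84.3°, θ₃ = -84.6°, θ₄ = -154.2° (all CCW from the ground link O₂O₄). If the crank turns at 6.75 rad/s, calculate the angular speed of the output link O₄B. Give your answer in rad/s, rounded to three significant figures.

ω₂ = 6.75 rad/s
Differentiating the loop-closure r₂e^{iθ₂}+r₃e^{iθ₃}=r₁+r₄e^{iθ₄} gives r₂ω₂e^{iθ₂}+r₃ω₃e^{iθ₃}=r₄ω₄e^{iθ₄}.
Eliminating the other unknown: ω₄ = r₂ω₂ sin(θ₂−θ₃) / [r₄ sin(θ₄−θ₃)].
Numerator sine = +0.19252; denominator sine = -0.93728.
Result = 0.0723·6.75·(+0.19252) / (0.2052·(-0.93728)) = -0.48851 rad/s; magnitude 0.48851 rad/s.

0.489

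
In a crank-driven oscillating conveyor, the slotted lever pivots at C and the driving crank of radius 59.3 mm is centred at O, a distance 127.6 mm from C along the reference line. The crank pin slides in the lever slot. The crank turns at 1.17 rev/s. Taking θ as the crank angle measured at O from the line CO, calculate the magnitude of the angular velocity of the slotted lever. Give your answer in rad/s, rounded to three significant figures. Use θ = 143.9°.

2.52

ω = 7.351 rad/s (from 1.17 rev/s).
Crank pin A relative to C: A = (d + r cosθ, r sinθ); lever angle φ = atan2(r sinθ, d + r cosθ).
Differentiating tanφ: φ̇ = rω(d cosθ + r)/(d² + r² + 2dr cosθ).
d² + r² + 2dr cosθ = |CA|² = 0.00757065 m²;  d cosθ + r = -0.0438 m.
|ω_lever| = |0.0593·7.351·-0.0438| / 0.00757065 = 2.5221 rad/s.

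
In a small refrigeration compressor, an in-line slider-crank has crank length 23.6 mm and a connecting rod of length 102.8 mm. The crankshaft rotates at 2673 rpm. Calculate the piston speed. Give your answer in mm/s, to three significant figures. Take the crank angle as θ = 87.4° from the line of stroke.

6670

ω = 2π·2673/60 = 279.9 rad/s
For an in-line slider-crank, x = r cosθ + √(L² − r² sin²θ), so v = −rω sinθ·[1 + r cosθ/√(L² − r² sin²θ)].
With r = 0.0236 m, L = 0.1028 m, θ = 87.4°: √(L² − r² sin²θ) = 0.10006 m.
v = −0.0236·279.9·0.99897·[1 + 0.0236·0.04536/0.10006] = -6.6698 m/s.
|v| = 6.6698 m/s = 6669.8 mm/s.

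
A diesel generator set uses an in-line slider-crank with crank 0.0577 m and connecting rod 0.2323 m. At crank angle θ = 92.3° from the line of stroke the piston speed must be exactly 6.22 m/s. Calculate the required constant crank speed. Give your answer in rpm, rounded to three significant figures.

1040

For an in-line slider-crank, |v_piston| = rω|sinθ|·[1 + r cosθ/√(L² − r² sin²θ)].
With r = 0.0577 m, L = 0.2323 m, θ = 92.3°: the bracketed kinematic factor |dx/dθ| = 0.05706 m.
ω = v/|dx/dθ| = 6.22/0.05706 = 109.01 rad/s.
N = 60ω/(2π) = 1040.9 rpm.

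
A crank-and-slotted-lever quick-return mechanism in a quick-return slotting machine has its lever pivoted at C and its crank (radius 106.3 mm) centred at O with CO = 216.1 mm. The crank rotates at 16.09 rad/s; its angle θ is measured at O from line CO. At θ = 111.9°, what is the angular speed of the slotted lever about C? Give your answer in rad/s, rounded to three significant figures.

1.08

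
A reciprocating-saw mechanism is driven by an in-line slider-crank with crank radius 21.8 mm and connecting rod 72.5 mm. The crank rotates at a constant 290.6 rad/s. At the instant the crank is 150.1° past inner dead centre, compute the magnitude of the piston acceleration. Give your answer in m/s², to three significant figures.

ω = 290.6 rad/s
x(θ) = r cosθ + √(L² − r² sin²θ); with ω constant, a = ω²·d²x/dθ².
d²x/dθ² = −r cosθ − r²(cos2θ)/√u − r⁴ sin²2θ/(4u^{3/2}),  u = L² − r² sin²θ = 0.00513816 m².
Substituting r = 0.0218 m, L = 0.0725 m, θ = 150.1°: d²x/dθ² = +0.015449 m.
a = ω²·d²x/dθ² = (290.6)²·(+0.015449) = +1304.6 m/s²;  |a| = 1304.6 m/s².

1300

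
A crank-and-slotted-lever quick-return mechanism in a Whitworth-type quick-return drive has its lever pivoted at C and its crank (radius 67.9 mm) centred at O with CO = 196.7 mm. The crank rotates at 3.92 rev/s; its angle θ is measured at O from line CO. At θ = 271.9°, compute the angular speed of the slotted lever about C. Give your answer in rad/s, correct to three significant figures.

2.82

ω = 24.63 rad/s (from 3.92 rev/s).
Crank pin A relative to C: A = (d + r cosθ, r sinθ); lever angle φ = atan2(r sinθ, d + r cosθ).
Differentiating tanφ: φ̇ = rω(d cosθ + r)/(d² + r² + 2dr cosθ).
d² + r² + 2dr cosθ = |CA|² = 0.0441869 m²;  d cosθ + r = +0.074422 m.
|ω_lever| = |0.0679·24.63·+0.074422| / 0.0441869 = 2.8167 rad/s.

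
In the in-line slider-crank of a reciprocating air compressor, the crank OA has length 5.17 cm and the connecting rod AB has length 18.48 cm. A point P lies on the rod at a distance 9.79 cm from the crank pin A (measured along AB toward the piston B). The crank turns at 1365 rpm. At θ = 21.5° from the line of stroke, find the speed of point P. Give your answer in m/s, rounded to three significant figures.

ω = 142.9 rad/s.  Crank-pin speed |V_A| = rω = 7.3901 m/s, perpendicular to OA.
Rod angle: sinφ = −(r/L) sinθ ⇒ φ = -5.885°; ω_rod = −rω cosθ/√(L²−r²sin²θ) = -37.404 rad/s.
V_P = V_A + ω_rod × AP, with AP = 0.0979 m along the rod.
Components: V_Px = −rω sinθ − a·ω_rod·sinφ = -3.084 m/s;  V_Py = rω cosθ + a·ω_rod·cosφ = +3.2333 m/s.
|V_P| = √(V_Px² + V_Py²) = 4.4682 m/s.

4.47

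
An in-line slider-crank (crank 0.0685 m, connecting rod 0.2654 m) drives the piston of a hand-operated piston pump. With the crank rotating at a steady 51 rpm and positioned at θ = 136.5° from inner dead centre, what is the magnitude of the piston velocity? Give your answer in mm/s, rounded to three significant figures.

204

ω = 2π·51/60 = 5.341 rad/s
For an in-line slider-crank, x = r cosθ + √(L² − r² sin²θ), so v = −rω sinθ·[1 + r cosθ/√(L² − r² sin²θ)].
With r = 0.0685 m, L = 0.2654 m, θ = 136.5°: √(L² − r² sin²θ) = 0.26118 m.
v = −0.0685·5.341·0.68835·[1 + 0.0685·-0.72537/0.26118] = -0.20392 m/s.
|v| = 0.20392 m/s = 203.92 mm/s.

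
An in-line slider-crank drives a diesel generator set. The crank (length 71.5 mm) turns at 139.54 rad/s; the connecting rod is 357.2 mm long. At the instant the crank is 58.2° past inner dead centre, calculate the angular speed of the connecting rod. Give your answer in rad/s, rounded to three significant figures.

14.9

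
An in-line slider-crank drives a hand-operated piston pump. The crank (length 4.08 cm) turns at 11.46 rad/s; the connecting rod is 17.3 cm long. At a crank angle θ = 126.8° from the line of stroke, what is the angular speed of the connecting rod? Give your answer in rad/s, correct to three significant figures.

1.65

ω = 11.46 rad/s
The rod makes angle φ with the slider axis where L sinφ = r sinθ; differentiating, L cosφ·φ̇ = r ω cosθ.
L cosφ = √(L² − r² sin²θ) = 0.16989 m.
|ω_rod| = r ω |cosθ| / √(L² − r² sin²θ) = 0.0408·11.46·0.59902/0.16989 = 1.6486 rad/s.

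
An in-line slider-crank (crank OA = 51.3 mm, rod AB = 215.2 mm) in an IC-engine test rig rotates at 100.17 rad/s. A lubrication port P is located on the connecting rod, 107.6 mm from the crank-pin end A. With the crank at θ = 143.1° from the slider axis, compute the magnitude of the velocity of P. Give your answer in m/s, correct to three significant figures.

ω = 100.2 rad/s.  Crank-pin speed |V_A| = rω = 5.1387 m/s, perpendicular to OA.
Rod angle: sinφ = −(r/L) sinθ ⇒ φ = -8.229°; ω_rod = −rω cosθ/√(L²−r²sin²θ) = +19.294 rad/s.
V_P = V_A + ω_rod × AP, with AP = 0.1076 m along the rod.
Components: V_Px = −rω sinθ − a·ω_rod·sinφ = -2.7882 m/s;  V_Py = rω cosθ + a·ω_rod·cosφ = -2.0547 m/s.
|V_P| = √(V_Px² + V_Py²) = 3.4635 m/s.

3.46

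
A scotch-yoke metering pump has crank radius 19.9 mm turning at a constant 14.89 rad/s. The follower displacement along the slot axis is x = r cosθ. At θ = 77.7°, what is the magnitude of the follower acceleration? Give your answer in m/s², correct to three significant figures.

0.940

ω = 14.89 rad/s
x = r cosθ ⇒ ẍ = −rω² cosθ (ω constant).
|a| = rω²|cosθ| = 0.0199·(14.89)²·|cos 77.7°| = 0.93991 m/s².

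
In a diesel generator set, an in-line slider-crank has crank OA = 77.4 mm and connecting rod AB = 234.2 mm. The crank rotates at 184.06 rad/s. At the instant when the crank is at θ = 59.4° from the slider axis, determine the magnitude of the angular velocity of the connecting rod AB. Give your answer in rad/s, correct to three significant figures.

32.3

ω = 184.1 rad/s
The rod makes angle φ with the slider axis where L sinφ = r sinθ; differentiating, L cosφ·φ̇ = r ω cosθ.
L cosφ = √(L² − r² sin²θ) = 0.22452 m.
|ω_rod| = r ω |cosθ| / √(L² − r² sin²θ) = 0.0774·184.1·0.50904/0.22452 = 32.299 rad/s.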